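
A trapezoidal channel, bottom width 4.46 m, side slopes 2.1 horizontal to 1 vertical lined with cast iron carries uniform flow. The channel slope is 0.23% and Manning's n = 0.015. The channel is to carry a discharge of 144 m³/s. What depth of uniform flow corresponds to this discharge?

y_n = 2.94 m

Manning's equation rearranged: A R^(2/3) = nQ / (1·√S) = 0.015 × 144 / (√0.0023) = 45.04.
At y = 3.32 m: A R^(2/3) = 58.36 — too large.
At y = 2.29 m: A R^(2/3) = 26.62 — too small.
At y = 2.94 m: A R^(2/3) = 44.95 — ≈ 45.04.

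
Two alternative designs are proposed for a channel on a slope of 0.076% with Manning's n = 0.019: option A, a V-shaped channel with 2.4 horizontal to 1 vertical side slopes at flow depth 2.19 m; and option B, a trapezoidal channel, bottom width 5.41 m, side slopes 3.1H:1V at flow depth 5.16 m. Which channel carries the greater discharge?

channel B

Channel A: For a triangular section with side slope z = 2.4: A = zy² = 2.4×2.19² = 11.51 m²; P = 2y√(1+z²) = 2×2.19×2.6 = 11.39 m. Hydraulic radius R = A/P = 11.51/11.39 = 1.011 m. Q_A = (1/0.019)·11.51·1.011^(2/3)·√0.00076 = 16.82 m³/s.
Channel B: With bottom width b = 5.41 m and side slope z = 3.1: A = (b + zy)y = (5.41 + 3.1×5.16)×5.16 = 110.5 m²; P = b + 2y√(1+z²) = 5.41 + 2×5.16×3.257 = 39.03 m. Hydraulic radius R = A/P = 110.5/39.03 = 2.83 m. Q_B = (1/0.019)·110.5·2.83^(2/3)·√0.00076 = 320.7 m³/s.
Q_A = 16.82 m³/s vs Q_B = 320.7 m³/s, so channel B carries more.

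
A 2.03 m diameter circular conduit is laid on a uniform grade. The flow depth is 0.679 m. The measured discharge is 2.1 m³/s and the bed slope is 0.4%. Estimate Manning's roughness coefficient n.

For a circular section of diameter D = 2.03 m at depth y = 0.679 m, the central angle is θ = 2 arccos(1 − 2y/D) = 2.467 rad. Then A = (D²/8)(θ − sin θ) = 0.9489 m² and P = Dθ/2 = 2.504 m.
Hydraulic radius R = A/P = 0.9489/2.504 = 0.379 m.
Rearranging Manning's equation: n = (1/Q) A R^(2/3) S^(1/2) = (1/2.1) × 0.9489 × 0.379^(2/3) × √0.004 = 0.015.

n = 0.015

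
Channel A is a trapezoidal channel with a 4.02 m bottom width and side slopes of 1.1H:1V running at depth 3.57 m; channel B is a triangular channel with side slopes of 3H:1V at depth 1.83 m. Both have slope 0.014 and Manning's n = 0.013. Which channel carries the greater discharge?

Channel A: With bottom width b = 4.02 m and side slope z = 1.1: A = (b + zy)y = (4.02 + 1.1×3.57)×3.57 = 28.37 m²; P = b + 2y√(1+z²) = 4.02 + 2×3.57×1.487 = 14.63 m. Hydraulic radius R = A/P = 28.37/14.63 = 1.939 m. Q_A = (1/0.013)·28.37·1.939^(2/3)·√0.014 = 401.5 m³/s.
Channel B: For a triangular section with side slope z = 3: A = zy² = 3×1.83² = 10.05 m²; P = 2y√(1+z²) = 2×1.83×3.162 = 11.57 m. Hydraulic radius R = A/P = 10.05/11.57 = 0.868 m. Q_B = (1/0.013)·10.05·0.868^(2/3)·√0.014 = 83.21 m³/s.
Q_A = 401.5 m³/s vs Q_B = 83.21 m³/s, so channel A carries more.

channel A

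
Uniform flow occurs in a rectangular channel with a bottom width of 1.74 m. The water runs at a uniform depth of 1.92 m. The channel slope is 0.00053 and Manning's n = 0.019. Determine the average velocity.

Flow area A = b·y = 1.74 × 1.92 = 3.341 m². Wetted perimeter P = b + 2y = 1.74 + 2×1.92 = 5.58 m.
Hydraulic radius R = A/P = 3.341/5.58 = 0.5987 m.
From Manning's equation, V = (1/n) R^(2/3) S^(1/2) = (1/0.019) × 0.5987^(2/3) × 0.00053^(1/2) = 0.861 m/s.

V = 0.861 m/s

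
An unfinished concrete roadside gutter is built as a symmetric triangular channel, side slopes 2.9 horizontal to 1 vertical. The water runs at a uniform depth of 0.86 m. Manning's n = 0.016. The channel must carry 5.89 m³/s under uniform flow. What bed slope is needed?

For a triangular section with side slope z = 2.9: A = zy² = 2.9×0.86² = 2.145 m²; P = 2y√(1+z²) = 2×0.86×3.068 = 5.276 m.
Hydraulic radius R = A/P = 2.145/5.276 = 0.4065 m.
From Manning's equation, S = [nQ / (1 A R^(2/3))]² = [0.016 × 5.89 / (1 × 2.145 × 0.4065^(2/3))]² = 0.00641.

S = 0.00641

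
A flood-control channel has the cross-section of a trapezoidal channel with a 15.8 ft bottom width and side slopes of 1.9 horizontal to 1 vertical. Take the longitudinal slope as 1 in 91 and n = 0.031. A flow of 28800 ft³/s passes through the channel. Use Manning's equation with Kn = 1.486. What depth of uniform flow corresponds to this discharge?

Manning's equation rearranged: A R^(2/3) = nQ / (1.486·√S) = 0.031 × 28800 / (1.486 × √0.01099) = 5731.
At y = 18.2 ft: A R^(2/3) = 4187 — low.
At y = 25.4 ft: A R^(2/3) = 9010 — high.
At y = 20.9 ft: A R^(2/3) = 5735 — close enough.

y_n = 20.9 ft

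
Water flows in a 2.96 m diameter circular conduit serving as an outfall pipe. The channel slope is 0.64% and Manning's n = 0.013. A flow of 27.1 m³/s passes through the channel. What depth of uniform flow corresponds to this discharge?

Manning's equation rearranged: A R^(2/3) = nQ / (1·√S) = 0.013 × 27.1 / (√0.0064) = 4.404.
Trying y = 2.49 m: A R^(2/3) = 5.755 — high.
Trying y = 1.51 m: A R^(2/3) = 2.912 — low.
Trying y = 1.97 m: A R^(2/3) = 4.403 — matches.

y_n = 1.97 m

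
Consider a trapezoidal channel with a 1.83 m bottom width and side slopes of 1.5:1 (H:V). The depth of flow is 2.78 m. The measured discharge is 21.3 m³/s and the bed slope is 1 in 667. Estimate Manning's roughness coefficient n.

n = 0.0381

With bottom width b = 1.83 m and side slope z = 1.5: A = (b + zy)y = (1.83 + 1.5×2.78)×2.78 = 16.68 m²; P = b + 2y√(1+z²) = 1.83 + 2×2.78×1.803 = 11.85 m.
Hydraulic radius R = A/P = 16.68/11.85 = 1.407 m.
Rearranging Manning's equation: n = (1/Q) A R^(2/3) S^(1/2) = (1/21.3) × 16.68 × 1.407^(2/3) × √0.001499 = 0.0381.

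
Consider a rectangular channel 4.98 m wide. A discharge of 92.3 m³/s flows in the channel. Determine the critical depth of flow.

For a rectangular channel, critical depth y_c = (q²/g)^(1/3) where q = Q/b = 92.3/4.98 = 18.53 m²/s.
So y_c = (18.53²/9.81)^(1/3) = 3.27 m.

y_c = 3.27 m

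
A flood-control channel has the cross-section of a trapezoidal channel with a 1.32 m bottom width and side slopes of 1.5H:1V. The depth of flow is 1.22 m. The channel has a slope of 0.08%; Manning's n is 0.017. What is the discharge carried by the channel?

With bottom width b = 1.32 m and side slope z = 1.5: A = (b + zy)y = (1.32 + 1.5×1.22)×1.22 = 3.843 m²; P = b + 2y√(1+z²) = 1.32 + 2×1.22×1.803 = 5.719 m.
Hydraulic radius R = A/P = 3.843/5.719 = 0.672 m.
Manning's equation: Q = (1/n) A R^(2/3) S^(1/2) = (1/0.017) × 3.843 × 0.672^(2/3) × 0.0008^(1/2) = 4.91 m³/s.

Q = 4.91 m³/s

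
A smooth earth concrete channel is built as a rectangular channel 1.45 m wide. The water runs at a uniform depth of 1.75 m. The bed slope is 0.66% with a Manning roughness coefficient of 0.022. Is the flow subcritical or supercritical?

Flow area A = b·y = 1.45 × 1.75 = 2.538 m². Wetted perimeter P = b + 2y = 1.45 + 2×1.75 = 4.95 m.
Hydraulic radius R = A/P = 2.538/4.95 = 0.5126 m.
V = (1/n) R^(2/3) √S = (1/0.022) × 0.5126^(2/3) × √0.0066 = 2.365 m/s. Hydraulic depth D_h = A/T = 2.538/1.45 = 1.75 m.
Froude number Fr = V/√(g·D_h) = 2.365/√(9.81×1.75) = 0.571, which is less than 1, so the flow is subcritical.

subcritical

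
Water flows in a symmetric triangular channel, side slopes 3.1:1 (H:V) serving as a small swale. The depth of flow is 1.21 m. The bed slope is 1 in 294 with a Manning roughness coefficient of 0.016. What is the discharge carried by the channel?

For a triangular section with side slope z = 3.1: A = zy² = 3.1×1.21² = 4.539 m²; P = 2y√(1+z²) = 2×1.21×3.257 = 7.883 m.
Hydraulic radius R = A/P = 4.539/7.883 = 0.5758 m.
Manning's equation: Q = (1/n) A R^(2/3) S^(1/2) = (1/0.016) × 4.539 × 0.5758^(2/3) × 0.003401^(1/2) = 11.5 m³/s.

Q = 11.5 m³/s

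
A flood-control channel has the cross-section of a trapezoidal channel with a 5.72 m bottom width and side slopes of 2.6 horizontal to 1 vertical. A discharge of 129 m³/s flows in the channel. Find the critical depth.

y_c = 2.57 m

At critical depth, Q² T / (g A³) = 1, i.e. A³/T = Q²/g = 129²/9.81 = 1696.
Trying y = 2.8 m: A³/T = 2378 — too large.
Trying y = 2.07 m: A³/T = 736.3 — too small.
Trying y = 2.57 m: A³/T = 1697 — ≈ 1696.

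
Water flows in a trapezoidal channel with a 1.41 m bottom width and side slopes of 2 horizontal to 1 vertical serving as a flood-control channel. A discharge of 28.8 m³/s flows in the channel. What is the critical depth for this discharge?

At critical depth, Q² T / (g A³) = 1, i.e. A³/T = Q²/g = 28.8²/9.81 = 84.55.
Trying y = 2.05 m: A³/T = 150 — high.
Trying y = 1.58 m: A³/T = 48.7 — low.
Trying y = 1.8 m: A³/T = 85.18 — matches.

y_c = 1.8 m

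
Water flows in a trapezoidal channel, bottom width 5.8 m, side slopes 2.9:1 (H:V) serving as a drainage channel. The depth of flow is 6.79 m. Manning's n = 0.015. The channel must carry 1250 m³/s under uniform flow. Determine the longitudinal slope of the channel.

S = 0.00209

With bottom width b = 5.8 m and side slope z = 2.9: A = (b + zy)y = (5.8 + 2.9×6.79)×6.79 = 173.1 m²; P = b + 2y√(1+z²) = 5.8 + 2×6.79×3.068 = 47.46 m.
Hydraulic radius R = A/P = 173.1/47.46 = 3.647 m.
From Manning's equation, S = [nQ / (1 A R^(2/3))]² = [0.015 × 1250 / (1 × 173.1 × 3.647^(2/3))]² = 0.00209.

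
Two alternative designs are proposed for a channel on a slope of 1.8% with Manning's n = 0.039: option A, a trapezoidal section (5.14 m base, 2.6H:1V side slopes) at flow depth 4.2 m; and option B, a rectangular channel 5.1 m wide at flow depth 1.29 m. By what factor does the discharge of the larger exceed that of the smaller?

20.2

Channel A: With bottom width b = 5.14 m and side slope z = 2.6: A = (b + zy)y = (5.14 + 2.6×4.2)×4.2 = 67.45 m²; P = b + 2y√(1+z²) = 5.14 + 2×4.2×2.786 = 28.54 m. Hydraulic radius R = A/P = 67.45/28.54 = 2.363 m. Q_A = (1/0.039)·67.45·2.363^(2/3)·√0.018 = 411.7 m³/s.
Channel B: Flow area A = b·y = 5.1 × 1.29 = 6.579 m². Wetted perimeter P = b + 2y = 5.1 + 2×1.29 = 7.68 m. Hydraulic radius R = A/P = 6.579/7.68 = 0.8566 m. Q_B = (1/0.039)·6.579·0.8566^(2/3)·√0.018 = 20.41 m³/s.
The larger discharge is 411.7 m³/s and the smaller is 20.41 m³/s; the ratio is 20.2.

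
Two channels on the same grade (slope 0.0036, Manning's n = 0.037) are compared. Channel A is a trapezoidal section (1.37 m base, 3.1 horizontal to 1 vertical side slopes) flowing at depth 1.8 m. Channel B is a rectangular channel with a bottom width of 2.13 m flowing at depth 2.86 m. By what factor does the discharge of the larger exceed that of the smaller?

2.36

Channel A: With bottom width b = 1.37 m and side slope z = 3.1: A = (b + zy)y = (1.37 + 3.1×1.8)×1.8 = 12.51 m²; P = b + 2y√(1+z²) = 1.37 + 2×1.8×3.257 = 13.1 m. Hydraulic radius R = A/P = 12.51/13.1 = 0.9552 m. Q_A = (1/0.037)·12.51·0.9552^(2/3)·√0.0036 = 19.68 m³/s.
Channel B: Flow area A = b·y = 2.13 × 2.86 = 6.092 m². Wetted perimeter P = b + 2y = 2.13 + 2×2.86 = 7.85 m. Hydraulic radius R = A/P = 6.092/7.85 = 0.776 m. Q_B = (1/0.037)·6.092·0.776^(2/3)·√0.0036 = 8.342 m³/s.
The larger discharge is 19.68 m³/s and the smaller is 8.342 m³/s; the ratio is 2.36.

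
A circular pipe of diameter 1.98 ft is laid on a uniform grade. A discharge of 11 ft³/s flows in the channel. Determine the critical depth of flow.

At critical depth, Q² T / (g A³) = 1, i.e. A³/T = Q²/g = 11²/32.2 = 3.758.
Trying y = 0.834 ft: A³/T = 0.9562 — low.
Trying y = 1.19 ft: A³/T = 3.724 — ≈ 3.758.

y_c = 1.19 ft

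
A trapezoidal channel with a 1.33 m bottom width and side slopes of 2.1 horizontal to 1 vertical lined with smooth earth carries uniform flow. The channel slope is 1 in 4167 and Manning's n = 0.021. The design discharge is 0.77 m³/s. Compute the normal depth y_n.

Manning's equation rearranged: A R^(2/3) = nQ / (1·√S) = 0.021 × 0.77 / (√0.00024) = 1.044.
Trying y = 0.798 m: A R^(2/3) = 1.462 — high.
Trying y = 0.61 m: A R^(2/3) = 0.8388 — low.
Trying y = 0.679 m: A R^(2/3) = 1.044 — ≈ 1.044.

y_n = 0.679 m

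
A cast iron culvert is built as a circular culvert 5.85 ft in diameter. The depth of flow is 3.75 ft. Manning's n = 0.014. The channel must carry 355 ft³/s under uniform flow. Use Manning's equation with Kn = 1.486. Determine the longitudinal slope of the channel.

S = 0.017

For a circular section of diameter D = 5.85 ft at depth y = 3.75 ft, the central angle is θ = 2 arccos(1 − 2y/D) = 3.713 rad. Then A = (D²/8)(θ − sin θ) = 18.2 ft² and P = Dθ/2 = 10.86 ft.
Hydraulic radius R = A/P = 18.2/10.86 = 1.676 ft.
From Manning's equation, S = [nQ / (1.486 A R^(2/3))]² = [0.014 × 355 / (1.486 × 18.2 × 1.676^(2/3))]² = 0.017.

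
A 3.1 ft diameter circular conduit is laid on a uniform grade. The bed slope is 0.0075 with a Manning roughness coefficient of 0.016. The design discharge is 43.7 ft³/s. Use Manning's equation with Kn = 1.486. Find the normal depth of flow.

Manning's equation rearranged: A R^(2/3) = nQ / (1.486·√S) = 0.016 × 43.7 / (1.486 × √0.0075) = 5.433.
Try y = 1.81 ft: A R^(2/3) = 4.102 — low.
Try y = 2.82 ft: A R^(2/3) = 6.814 — high.
Try y = 2.2 ft: A R^(2/3) = 5.427 — ≈ 5.433.

y_n = 2.2 ft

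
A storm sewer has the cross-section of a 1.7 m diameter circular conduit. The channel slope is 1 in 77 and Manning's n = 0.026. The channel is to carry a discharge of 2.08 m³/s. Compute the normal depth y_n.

Manning's equation rearranged: A R^(2/3) = nQ / (1·√S) = 0.026 × 2.08 / (√0.01299) = 0.4746.
Try y = 0.635 m: A R^(2/3) = 0.3811 — too small.
Try y = 0.821 m: A R^(2/3) = 0.6046 — too large.
Try y = 0.716 m: A R^(2/3) = 0.4749 — close enough.

y_n = 0.716 m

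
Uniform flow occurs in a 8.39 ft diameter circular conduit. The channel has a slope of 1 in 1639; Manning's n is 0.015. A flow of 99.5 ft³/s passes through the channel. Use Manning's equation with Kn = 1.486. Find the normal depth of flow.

y_n = 3.94 ft

Manning's equation rearranged: A R^(2/3) = nQ / (1.486·√S) = 0.015 × 99.5 / (1.486 × √0.0006101) = 40.66.
Try y = 4.68 ft: A R^(2/3) = 54.28 — high.
Try y = 2.98 ft: A R^(2/3) = 24.49 — low.
Try y = 3.94 ft: A R^(2/3) = 40.66 — close enough.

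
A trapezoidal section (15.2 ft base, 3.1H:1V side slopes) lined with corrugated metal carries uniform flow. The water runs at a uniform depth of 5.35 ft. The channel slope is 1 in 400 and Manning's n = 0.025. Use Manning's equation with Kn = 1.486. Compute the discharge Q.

Q = 1140 ft³/s

With bottom width b = 15.2 ft and side slope z = 3.1: A = (b + zy)y = (15.2 + 3.1×5.35)×5.35 = 170 ft²; P = b + 2y√(1+z²) = 15.2 + 2×5.35×3.257 = 50.05 ft.
Hydraulic radius R = A/P = 170/50.05 = 3.397 ft.
Manning's equation: Q = (1.486/n) A R^(2/3) S^(1/2) = (1.486/0.025) × 170 × 3.397^(2/3) × 0.0025^(1/2) = 1140 ft³/s.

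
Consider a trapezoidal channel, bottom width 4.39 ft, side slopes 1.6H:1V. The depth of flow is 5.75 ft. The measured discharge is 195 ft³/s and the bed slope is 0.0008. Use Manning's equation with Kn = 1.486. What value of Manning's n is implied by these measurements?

With bottom width b = 4.39 ft and side slope z = 1.6: A = (b + zy)y = (4.39 + 1.6×5.75)×5.75 = 78.14 ft²; P = b + 2y√(1+z²) = 4.39 + 2×5.75×1.887 = 26.09 ft.
Hydraulic radius R = A/P = 78.14/26.09 = 2.995 ft.
Rearranging Manning's equation: n = (1.486/Q) A R^(2/3) S^(1/2) = (1.486/195) × 78.14 × 2.995^(2/3) × √0.0008 = 0.035.

n = 0.035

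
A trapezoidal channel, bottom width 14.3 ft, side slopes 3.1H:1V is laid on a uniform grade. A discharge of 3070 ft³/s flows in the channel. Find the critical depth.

y_c = 7.09 ft

At critical depth, Q² T / (g A³) = 1, i.e. A³/T = Q²/g = 3070²/32.2 = 292700.
At y = 7.81 ft: A³/T = 433800 — too large.
At y = 5.82 ft: A³/T = 132400 — too small.
At y = 7.09 ft: A³/T = 292100 — ≈ 292700.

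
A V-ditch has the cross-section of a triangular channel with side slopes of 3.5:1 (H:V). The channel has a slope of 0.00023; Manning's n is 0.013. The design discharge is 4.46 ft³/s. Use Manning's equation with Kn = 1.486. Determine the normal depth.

y_n = 1.07 ft

Manning's equation rearranged: A R^(2/3) = nQ / (1.486·√S) = 0.013 × 4.46 / (1.486 × √0.00023) = 2.573.
Trying y = 1.23 ft: A R^(2/3) = 3.731 — high.
Trying y = 0.736 ft: A R^(2/3) = 0.9485 — low.
Trying y = 1.07 ft: A R^(2/3) = 2.573 — ≈ 2.573.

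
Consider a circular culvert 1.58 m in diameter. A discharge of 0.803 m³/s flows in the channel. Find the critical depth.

y_c = 0.446 m

At critical depth, Q² T / (g A³) = 1, i.e. A³/T = Q²/g = 0.803²/9.81 = 0.06573.
At y = 0.383 m: A³/T = 0.0365 — too small.
At y = 0.551 m: A³/T = 0.1497 — too large.
At y = 0.446 m: A³/T = 0.06601 — close enough.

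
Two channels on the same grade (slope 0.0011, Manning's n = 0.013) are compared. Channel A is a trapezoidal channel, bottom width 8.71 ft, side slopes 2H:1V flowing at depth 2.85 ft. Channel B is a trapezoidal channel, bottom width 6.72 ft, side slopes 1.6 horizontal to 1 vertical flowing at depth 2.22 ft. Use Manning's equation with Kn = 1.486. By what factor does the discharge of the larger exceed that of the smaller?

2.11

Channel A: With bottom width b = 8.71 ft and side slope z = 2: A = (b + zy)y = (8.71 + 2×2.85)×2.85 = 41.07 ft²; P = b + 2y√(1+z²) = 8.71 + 2×2.85×2.236 = 21.46 ft. Hydraulic radius R = A/P = 41.07/21.46 = 1.914 ft. Q_A = (1.486/0.013)·41.07·1.914^(2/3)·√0.0011 = 240 ft³/s.
Channel B: With bottom width b = 6.72 ft and side slope z = 1.6: A = (b + zy)y = (6.72 + 1.6×2.22)×2.22 = 22.8 ft²; P = b + 2y√(1+z²) = 6.72 + 2×2.22×1.887 = 15.1 ft. Hydraulic radius R = A/P = 22.8/15.1 = 1.51 ft. Q_B = (1.486/0.013)·22.8·1.51^(2/3)·√0.0011 = 113.8 ft³/s.
The larger discharge is 240 ft³/s and the smaller is 113.8 ft³/s; the ratio is 2.11.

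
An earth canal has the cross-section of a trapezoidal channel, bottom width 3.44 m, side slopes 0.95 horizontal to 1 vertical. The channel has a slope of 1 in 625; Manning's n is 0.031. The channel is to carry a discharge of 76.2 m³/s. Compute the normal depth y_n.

Manning's equation rearranged: A R^(2/3) = nQ / (1·√S) = 0.031 × 76.2 / (√0.0016) = 59.05.
At y = 4.03 m: A R^(2/3) = 46.69 — too small.
At y = 4.52 m: A R^(2/3) = 59.08 — close enough.

y_n = 4.52 m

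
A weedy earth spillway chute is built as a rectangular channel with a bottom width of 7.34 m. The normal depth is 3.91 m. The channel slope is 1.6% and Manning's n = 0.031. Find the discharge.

Q = 179 m³/s

Flow area A = b·y = 7.34 × 3.91 = 28.7 m². Wetted perimeter P = b + 2y = 7.34 + 2×3.91 = 15.16 m.
Hydraulic radius R = A/P = 28.7/15.16 = 1.893 m.
Manning's equation: Q = (1/n) A R^(2/3) S^(1/2) = (1/0.031) × 28.7 × 1.893^(2/3) × 0.016^(1/2) = 179 m³/s.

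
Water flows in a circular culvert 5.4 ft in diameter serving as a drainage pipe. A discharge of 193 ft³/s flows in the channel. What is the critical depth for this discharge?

y_c = 3.91 ft

At critical depth, Q² T / (g A³) = 1, i.e. A³/T = Q²/g = 193²/32.2 = 1157.
At y = 2.99 ft: A³/T = 410.6 — short.
At y = 3.91 ft: A³/T = 1160 — ≈ 1157.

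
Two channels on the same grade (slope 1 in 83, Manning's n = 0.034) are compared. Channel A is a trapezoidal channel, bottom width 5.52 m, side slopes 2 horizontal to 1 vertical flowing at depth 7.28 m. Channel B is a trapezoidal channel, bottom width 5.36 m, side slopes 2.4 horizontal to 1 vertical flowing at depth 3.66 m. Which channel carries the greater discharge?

channel A

Channel A: With bottom width b = 5.52 m and side slope z = 2: A = (b + zy)y = (5.52 + 2×7.28)×7.28 = 146.2 m²; P = b + 2y√(1+z²) = 5.52 + 2×7.28×2.236 = 38.08 m. Hydraulic radius R = A/P = 146.2/38.08 = 3.839 m. Q_A = (1/0.034)·146.2·3.839^(2/3)·√0.01205 = 1157 m³/s.
Channel B: With bottom width b = 5.36 m and side slope z = 2.4: A = (b + zy)y = (5.36 + 2.4×3.66)×3.66 = 51.77 m²; P = b + 2y√(1+z²) = 5.36 + 2×3.66×2.6 = 24.39 m. Hydraulic radius R = A/P = 51.77/24.39 = 2.122 m. Q_B = (1/0.034)·51.77·2.122^(2/3)·√0.01205 = 276 m³/s.
Q_A = 1157 m³/s vs Q_B = 276 m³/s, so channel A carries more.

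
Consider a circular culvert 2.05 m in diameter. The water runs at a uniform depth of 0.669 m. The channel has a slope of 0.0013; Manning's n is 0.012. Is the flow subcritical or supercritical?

subcritical

For a circular section of diameter D = 2.05 m at depth y = 0.669 m, the central angle is θ = 2 arccos(1 − 2y/D) = 2.432 rad. Then A = (D²/8)(θ − sin θ) = 0.9355 m² and P = Dθ/2 = 2.493 m.
Hydraulic radius R = A/P = 0.9355/2.493 = 0.3752 m.
V = (1/n) R^(2/3) √S = (1/0.012) × 0.3752^(2/3) × √0.0013 = 1.563 m/s. Hydraulic depth D_h = A/T = 0.9355/1.922 = 0.4866 m.
Froude number Fr = V/√(g·D_h) = 1.563/√(9.81×0.4866) = 0.715, which is less than 1, so the flow is subcritical.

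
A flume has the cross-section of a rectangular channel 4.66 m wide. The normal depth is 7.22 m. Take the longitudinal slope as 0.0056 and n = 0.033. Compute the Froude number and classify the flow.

Flow area A = b·y = 4.66 × 7.22 = 33.65 m². Wetted perimeter P = b + 2y = 4.66 + 2×7.22 = 19.1 m.
Hydraulic radius R = A/P = 33.65/19.1 = 1.762 m.
V = (1/n) R^(2/3) √S = (1/0.033) × 1.762^(2/3) × √0.0056 = 3.308 m/s. Hydraulic depth D_h = A/T = 33.65/4.66 = 7.22 m.
Froude number Fr = V/√(g·D_h) = 3.308/√(9.81×7.22) = 0.393, which is less than 1, so the flow is subcritical.

subcritical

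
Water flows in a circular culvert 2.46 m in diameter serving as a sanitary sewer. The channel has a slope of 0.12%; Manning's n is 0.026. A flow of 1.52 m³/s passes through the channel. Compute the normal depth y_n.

y_n = 0.976 m

Manning's equation rearranged: A R^(2/3) = nQ / (1·√S) = 0.026 × 1.52 / (√0.0012) = 1.141.
At y = 1.21 m: A R^(2/3) = 1.671 — too large.
At y = 0.68 m: A R^(2/3) = 0.5739 — too small.
At y = 0.976 m: A R^(2/3) = 1.141 — close enough.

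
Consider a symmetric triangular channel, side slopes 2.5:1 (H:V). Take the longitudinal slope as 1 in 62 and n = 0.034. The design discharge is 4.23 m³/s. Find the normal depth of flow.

Manning's equation rearranged: A R^(2/3) = nQ / (1·√S) = 0.034 × 4.23 / (√0.01613) = 1.132.
Try y = 1.06 m: A R^(2/3) = 1.751 — too large.
Try y = 0.732 m: A R^(2/3) = 0.6523 — too small.
Try y = 0.9 m: A R^(2/3) = 1.132 — close enough.

y_n = 0.9 m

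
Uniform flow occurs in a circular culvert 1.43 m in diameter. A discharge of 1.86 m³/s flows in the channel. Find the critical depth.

y_c = 0.71 m

At critical depth, Q² T / (g A³) = 1, i.e. A³/T = Q²/g = 1.86²/9.81 = 0.3527.
Trying y = 0.867 m: A³/T = 0.7567 — too large.
Trying y = 0.507 m: A³/T = 0.09687 — too small.
Trying y = 0.71 m: A³/T = 0.3525 — ≈ 0.3527.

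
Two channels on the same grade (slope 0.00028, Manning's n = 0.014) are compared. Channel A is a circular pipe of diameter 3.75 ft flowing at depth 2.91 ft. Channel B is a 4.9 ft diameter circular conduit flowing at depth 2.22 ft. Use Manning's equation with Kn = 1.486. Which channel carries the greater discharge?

channel A

Channel A: For a circular section of diameter D = 3.75 ft at depth y = 2.91 ft, the central angle is θ = 2 arccos(1 − 2y/D) = 4.311 rad. Then A = (D²/8)(θ − sin θ) = 9.196 ft² and P = Dθ/2 = 8.083 ft. Hydraulic radius R = A/P = 9.196/8.083 = 1.138 ft. Q_A = (1.486/0.014)·9.196·1.138^(2/3)·√0.00028 = 17.8 ft³/s.
Channel B: For a circular section of diameter D = 4.9 ft at depth y = 2.22 ft, the central angle is θ = 2 arccos(1 − 2y/D) = 2.954 rad. Then A = (D²/8)(θ − sin θ) = 8.303 ft² and P = Dθ/2 = 7.236 ft. Hydraulic radius R = A/P = 8.303/7.236 = 1.147 ft. Q_B = (1.486/0.014)·8.303·1.147^(2/3)·√0.00028 = 16.16 ft³/s.
Q_A = 17.8 ft³/s vs Q_B = 16.16 ft³/s, so channel A carries more.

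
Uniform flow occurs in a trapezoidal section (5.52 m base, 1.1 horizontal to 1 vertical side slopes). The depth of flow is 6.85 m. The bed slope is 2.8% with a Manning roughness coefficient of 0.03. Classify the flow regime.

With bottom width b = 5.52 m and side slope z = 1.1: A = (b + zy)y = (5.52 + 1.1×6.85)×6.85 = 89.43 m²; P = b + 2y√(1+z²) = 5.52 + 2×6.85×1.487 = 25.89 m.
Hydraulic radius R = A/P = 89.43/25.89 = 3.455 m.
V = (1/n) R^(2/3) √S = (1/0.03) × 3.455^(2/3) × √0.028 = 12.75 m/s. Hydraulic depth D_h = A/T = 89.43/20.59 = 4.343 m.
Froude number Fr = V/√(g·D_h) = 12.75/√(9.81×4.343) = 1.95, which is greater than 1, so the flow is supercritical.

supercritical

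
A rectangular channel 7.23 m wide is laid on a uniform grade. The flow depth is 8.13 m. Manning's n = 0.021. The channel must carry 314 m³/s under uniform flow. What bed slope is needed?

Flow area A = b·y = 7.23 × 8.13 = 58.78 m². Wetted perimeter P = b + 2y = 7.23 + 2×8.13 = 23.49 m.
Hydraulic radius R = A/P = 58.78/23.49 = 2.502 m.
From Manning's equation, S = [nQ / (1 A R^(2/3))]² = [0.021 × 314 / (1 × 58.78 × 2.502^(2/3))]² = 0.0037.

S = 0.0037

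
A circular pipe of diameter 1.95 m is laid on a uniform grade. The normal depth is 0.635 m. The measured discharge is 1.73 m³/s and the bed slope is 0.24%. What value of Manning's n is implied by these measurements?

n = 0.012

For a circular section of diameter D = 1.95 m at depth y = 0.635 m, the central angle is θ = 2 arccos(1 − 2y/D) = 2.429 rad. Then A = (D²/8)(θ − sin θ) = 0.8439 m² and P = Dθ/2 = 2.368 m.
Hydraulic radius R = A/P = 0.8439/2.368 = 0.3563 m.
Rearranging Manning's equation: n = (1/Q) A R^(2/3) S^(1/2) = (1/1.73) × 0.8439 × 0.3563^(2/3) × √0.0024 = 0.012.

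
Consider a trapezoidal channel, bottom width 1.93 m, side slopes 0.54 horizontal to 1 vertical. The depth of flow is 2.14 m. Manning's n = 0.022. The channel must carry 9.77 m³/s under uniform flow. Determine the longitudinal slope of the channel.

S = 0.0011

With bottom width b = 1.93 m and side slope z = 0.54: A = (b + zy)y = (1.93 + 0.54×2.14)×2.14 = 6.603 m²; P = b + 2y√(1+z²) = 1.93 + 2×2.14×1.136 = 6.794 m.
Hydraulic radius R = A/P = 6.603/6.794 = 0.9719 m.
From Manning's equation, S = [nQ / (1 A R^(2/3))]² = [0.022 × 9.77 / (1 × 6.603 × 0.9719^(2/3))]² = 0.0011.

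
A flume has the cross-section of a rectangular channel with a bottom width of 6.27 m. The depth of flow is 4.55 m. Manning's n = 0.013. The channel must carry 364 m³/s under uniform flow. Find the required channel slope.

S = 0.0121

Flow area A = b·y = 6.27 × 4.55 = 28.53 m². Wetted perimeter P = b + 2y = 6.27 + 2×4.55 = 15.37 m.
Hydraulic radius R = A/P = 28.53/15.37 = 1.856 m.
From Manning's equation, S = [nQ / (1 A R^(2/3))]² = [0.013 × 364 / (1 × 28.53 × 1.856^(2/3))]² = 0.0121.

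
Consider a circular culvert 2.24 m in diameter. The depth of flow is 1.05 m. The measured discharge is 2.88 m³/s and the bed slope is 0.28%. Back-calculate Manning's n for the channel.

For a circular section of diameter D = 2.24 m at depth y = 1.05 m, the central angle is θ = 2 arccos(1 − 2y/D) = 3.017 rad. Then A = (D²/8)(θ − sin θ) = 1.814 m² and P = Dθ/2 = 3.378 m.
Hydraulic radius R = A/P = 1.814/3.378 = 0.5368 m.
Rearranging Manning's equation: n = (1/Q) A R^(2/3) S^(1/2) = (1/2.88) × 1.814 × 0.5368^(2/3) × √0.0028 = 0.022.

n = 0.022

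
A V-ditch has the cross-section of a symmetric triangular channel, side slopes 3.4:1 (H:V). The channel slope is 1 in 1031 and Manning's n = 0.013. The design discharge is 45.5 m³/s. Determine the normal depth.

y_n = 2.29 m

Manning's equation rearranged: A R^(2/3) = nQ / (1·√S) = 0.013 × 45.5 / (√0.0009699) = 18.99.
Trying y = 1.81 m: A R^(2/3) = 10.14 — low.
Trying y = 2.29 m: A R^(2/3) = 18.98 — close enough.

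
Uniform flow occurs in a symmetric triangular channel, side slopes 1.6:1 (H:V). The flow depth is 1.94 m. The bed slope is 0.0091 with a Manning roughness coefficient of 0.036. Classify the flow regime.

For a triangular section with side slope z = 1.6: A = zy² = 1.6×1.94² = 6.022 m²; P = 2y√(1+z²) = 2×1.94×1.887 = 7.321 m.
Hydraulic radius R = A/P = 6.022/7.321 = 0.8226 m.
V = (1/n) R^(2/3) √S = (1/0.036) × 0.8226^(2/3) × √0.0091 = 2.326 m/s. Hydraulic depth D_h = A/T = 6.022/6.208 = 0.97 m.
Froude number Fr = V/√(g·D_h) = 2.326/√(9.81×0.97) = 0.754, which is less than 1, so the flow is subcritical.

subcritical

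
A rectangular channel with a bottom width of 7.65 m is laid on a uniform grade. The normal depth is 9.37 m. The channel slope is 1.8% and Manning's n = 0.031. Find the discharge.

Flow area A = b·y = 7.65 × 9.37 = 71.68 m². Wetted perimeter P = b + 2y = 7.65 + 2×9.37 = 26.39 m.
Hydraulic radius R = A/P = 71.68/26.39 = 2.716 m.
Manning's equation: Q = (1/n) A R^(2/3) S^(1/2) = (1/0.031) × 71.68 × 2.716^(2/3) × 0.018^(1/2) = 604 m³/s.

Q = 604 m³/s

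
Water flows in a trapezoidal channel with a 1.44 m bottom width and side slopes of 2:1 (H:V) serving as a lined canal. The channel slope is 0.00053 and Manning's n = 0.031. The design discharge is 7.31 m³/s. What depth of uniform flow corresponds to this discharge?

Manning's equation rearranged: A R^(2/3) = nQ / (1·√S) = 0.031 × 7.31 / (√0.00053) = 9.843.
At y = 1.4 m: A R^(2/3) = 4.99 — too small.
At y = 2.2 m: A R^(2/3) = 14.01 — too large.
At y = 1.89 m: A R^(2/3) = 9.848 — matches.

y_n = 1.89 m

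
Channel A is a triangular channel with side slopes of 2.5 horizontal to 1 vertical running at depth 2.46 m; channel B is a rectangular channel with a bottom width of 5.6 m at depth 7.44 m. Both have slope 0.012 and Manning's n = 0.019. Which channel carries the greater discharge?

Channel A: For a triangular section with side slope z = 2.5: A = zy² = 2.5×2.46² = 15.13 m²; P = 2y√(1+z²) = 2×2.46×2.693 = 13.25 m. Hydraulic radius R = A/P = 15.13/13.25 = 1.142 m. Q_A = (1/0.019)·15.13·1.142^(2/3)·√0.012 = 95.3 m³/s.
Channel B: Flow area A = b·y = 5.6 × 7.44 = 41.66 m². Wetted perimeter P = b + 2y = 5.6 + 2×7.44 = 20.48 m. Hydraulic radius R = A/P = 41.66/20.48 = 2.034 m. Q_B = (1/0.019)·41.66·2.034^(2/3)·√0.012 = 385.7 m³/s.
Q_A = 95.3 m³/s vs Q_B = 385.7 m³/s, so channel B carries more.

channel B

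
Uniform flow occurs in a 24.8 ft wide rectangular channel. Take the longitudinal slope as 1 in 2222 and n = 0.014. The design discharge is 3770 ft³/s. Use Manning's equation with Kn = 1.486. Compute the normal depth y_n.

y_n = 17.9 ft

Manning's equation rearranged: A R^(2/3) = nQ / (1.486·√S) = 0.014 × 3770 / (1.486 × √0.00045) = 1674.
Trying y = 14.3 ft: A R^(2/3) = 1253 — low.
Trying y = 22.5 ft: A R^(2/3) = 2231 — high.
Trying y = 17.9 ft: A R^(2/3) = 1674 — ≈ 1674.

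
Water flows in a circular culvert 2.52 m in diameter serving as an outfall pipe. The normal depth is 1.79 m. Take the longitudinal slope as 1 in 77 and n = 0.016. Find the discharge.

Q = 22.3 m³/s

For a circular section of diameter D = 2.52 m at depth y = 1.79 m, the central angle is θ = 2 arccos(1 − 2y/D) = 4.01 rad. Then A = (D²/8)(θ − sin θ) = 3.789 m² and P = Dθ/2 = 5.052 m.
Hydraulic radius R = A/P = 3.789/5.052 = 0.7499 m.
Manning's equation: Q = (1/n) A R^(2/3) S^(1/2) = (1/0.016) × 3.789 × 0.7499^(2/3) × 0.01299^(1/2) = 22.3 m³/s.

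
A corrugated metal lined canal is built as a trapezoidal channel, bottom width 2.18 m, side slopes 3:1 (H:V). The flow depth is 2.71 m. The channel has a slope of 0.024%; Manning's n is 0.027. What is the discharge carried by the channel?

With bottom width b = 2.18 m and side slope z = 3: A = (b + zy)y = (2.18 + 3×2.71)×2.71 = 27.94 m²; P = b + 2y√(1+z²) = 2.18 + 2×2.71×3.162 = 19.32 m.
Hydraulic radius R = A/P = 27.94/19.32 = 1.446 m.
Manning's equation: Q = (1/n) A R^(2/3) S^(1/2) = (1/0.027) × 27.94 × 1.446^(2/3) × 0.00024^(1/2) = 20.5 m³/s.

Q = 20.5 m³/s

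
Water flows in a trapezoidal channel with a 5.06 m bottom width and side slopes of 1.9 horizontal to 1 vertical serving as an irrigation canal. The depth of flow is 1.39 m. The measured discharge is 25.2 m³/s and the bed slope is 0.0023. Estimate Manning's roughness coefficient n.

n = 0.02

With bottom width b = 5.06 m and side slope z = 1.9: A = (b + zy)y = (5.06 + 1.9×1.39)×1.39 = 10.7 m²; P = b + 2y√(1+z²) = 5.06 + 2×1.39×2.147 = 11.03 m.
Hydraulic radius R = A/P = 10.7/11.03 = 0.9706 m.
Rearranging Manning's equation: n = (1/Q) A R^(2/3) S^(1/2) = (1/25.2) × 10.7 × 0.9706^(2/3) × √0.0023 = 0.02.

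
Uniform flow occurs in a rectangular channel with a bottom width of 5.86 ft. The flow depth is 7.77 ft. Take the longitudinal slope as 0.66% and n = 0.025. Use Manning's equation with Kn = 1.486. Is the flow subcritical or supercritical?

subcritical

Flow area A = b·y = 5.86 × 7.77 = 45.53 ft². Wetted perimeter P = b + 2y = 5.86 + 2×7.77 = 21.4 ft.
Hydraulic radius R = A/P = 45.53/21.4 = 2.128 ft.
V = (1.486/n) R^(2/3) √S = (1.486/0.025) × 2.128^(2/3) × √0.0066 = 7.988 ft/s. Hydraulic depth D_h = A/T = 45.53/5.86 = 7.77 ft.
Froude number Fr = V/√(g·D_h) = 7.988/√(32.2×7.77) = 0.505, which is less than 1, so the flow is subcritical.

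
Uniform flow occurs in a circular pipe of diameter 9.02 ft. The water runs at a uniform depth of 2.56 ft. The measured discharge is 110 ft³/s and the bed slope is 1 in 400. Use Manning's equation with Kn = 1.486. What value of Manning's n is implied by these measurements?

n = 0.013

For a circular section of diameter D = 9.02 ft at depth y = 2.56 ft, the central angle is θ = 2 arccos(1 − 2y/D) = 2.247 rad. Then A = (D²/8)(θ − sin θ) = 14.93 ft² and P = Dθ/2 = 10.14 ft.
Hydraulic radius R = A/P = 14.93/10.14 = 1.473 ft.
Rearranging Manning's equation: n = (1.486/Q) A R^(2/3) S^(1/2) = (1.486/110) × 14.93 × 1.473^(2/3) × √0.0025 = 0.013.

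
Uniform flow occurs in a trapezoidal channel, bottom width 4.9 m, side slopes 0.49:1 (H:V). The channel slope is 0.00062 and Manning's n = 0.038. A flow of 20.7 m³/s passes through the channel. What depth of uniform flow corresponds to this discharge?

Manning's equation rearranged: A R^(2/3) = nQ / (1·√S) = 0.038 × 20.7 / (√0.00062) = 31.59.
At y = 4.04 m: A R^(2/3) = 44.12 — too large.
At y = 2.72 m: A R^(2/3) = 22.68 — too small.
At y = 3.32 m: A R^(2/3) = 31.62 — ≈ 31.59.

y_n = 3.32 m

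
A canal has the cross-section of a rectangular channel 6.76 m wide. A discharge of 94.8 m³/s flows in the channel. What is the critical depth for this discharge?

For a rectangular channel, critical depth y_c = (q²/g)^(1/3) where q = Q/b = 94.8/6.76 = 14.02 m²/s.
So y_c = (14.02²/9.81)^(1/3) = 2.72 m.

y_c = 2.72 m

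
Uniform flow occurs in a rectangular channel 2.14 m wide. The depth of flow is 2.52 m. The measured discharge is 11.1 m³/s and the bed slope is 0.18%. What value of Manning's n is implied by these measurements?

Flow area A = b·y = 2.14 × 2.52 = 5.393 m². Wetted perimeter P = b + 2y = 2.14 + 2×2.52 = 7.18 m.
Hydraulic radius R = A/P = 5.393/7.18 = 0.7511 m.
Rearranging Manning's equation: n = (1/Q) A R^(2/3) S^(1/2) = (1/11.1) × 5.393 × 0.7511^(2/3) × √0.0018 = 0.017.

n = 0.017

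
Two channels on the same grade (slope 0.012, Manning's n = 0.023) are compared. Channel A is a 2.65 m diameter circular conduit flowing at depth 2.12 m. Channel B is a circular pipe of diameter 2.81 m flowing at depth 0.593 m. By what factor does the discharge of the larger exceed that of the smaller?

8.56

Channel A: For a circular section of diameter D = 2.65 m at depth y = 2.12 m, the central angle is θ = 2 arccos(1 − 2y/D) = 4.429 rad. Then A = (D²/8)(θ − sin θ) = 4.73 m² and P = Dθ/2 = 5.868 m. Hydraulic radius R = A/P = 4.73/5.868 = 0.8061 m. Q_A = (1/0.023)·4.73·0.8061^(2/3)·√0.012 = 19.51 m³/s.
Channel B: For a circular section of diameter D = 2.81 m at depth y = 0.593 m, the central angle is θ = 2 arccos(1 − 2y/D) = 1.909 rad. Then A = (D²/8)(θ − sin θ) = 0.9534 m² and P = Dθ/2 = 2.682 m. Hydraulic radius R = A/P = 0.9534/2.682 = 0.3554 m. Q_B = (1/0.023)·0.9534·0.3554^(2/3)·√0.012 = 2.278 m³/s.
The larger discharge is 19.51 m³/s and the smaller is 2.278 m³/s; the ratio is 8.56.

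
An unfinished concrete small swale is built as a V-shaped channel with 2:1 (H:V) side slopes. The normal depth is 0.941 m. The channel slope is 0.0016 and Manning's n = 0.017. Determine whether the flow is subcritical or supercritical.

For a triangular section with side slope z = 2: A = zy² = 2×0.941² = 1.771 m²; P = 2y√(1+z²) = 2×0.941×2.236 = 4.208 m.
Hydraulic radius R = A/P = 1.771/4.208 = 0.4208 m.
V = (1/n) R^(2/3) √S = (1/0.017) × 0.4208^(2/3) × √0.0016 = 1.321 m/s. Hydraulic depth D_h = A/T = 1.771/3.764 = 0.4705 m.
Froude number Fr = V/√(g·D_h) = 1.321/√(9.81×0.4705) = 0.615, which is less than 1, so the flow is subcritical.

subcritical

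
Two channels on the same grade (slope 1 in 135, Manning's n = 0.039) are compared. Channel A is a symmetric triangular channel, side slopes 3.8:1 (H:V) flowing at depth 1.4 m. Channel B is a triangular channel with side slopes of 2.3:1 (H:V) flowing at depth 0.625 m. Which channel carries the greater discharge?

channel A

Channel A: For a triangular section with side slope z = 3.8: A = zy² = 3.8×1.4² = 7.448 m²; P = 2y√(1+z²) = 2×1.4×3.929 = 11 m. Hydraulic radius R = A/P = 7.448/11 = 0.677 m. Q_A = (1/0.039)·7.448·0.677^(2/3)·√0.007407 = 12.67 m³/s.
Channel B: For a triangular section with side slope z = 2.3: A = zy² = 2.3×0.625² = 0.8984 m²; P = 2y√(1+z²) = 2×0.625×2.508 = 3.135 m. Hydraulic radius R = A/P = 0.8984/3.135 = 0.2866 m. Q_B = (1/0.039)·0.8984·0.2866^(2/3)·√0.007407 = 0.8618 m³/s.
Q_A = 12.67 m³/s vs Q_B = 0.8618 m³/s, so channel A carries more.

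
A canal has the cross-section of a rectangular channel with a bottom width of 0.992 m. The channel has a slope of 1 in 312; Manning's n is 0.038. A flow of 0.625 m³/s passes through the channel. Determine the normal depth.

y_n = 0.904 m

Manning's equation rearranged: A R^(2/3) = nQ / (1·√S) = 0.038 × 0.625 / (√0.003205) = 0.4195.
Trying y = 1.12 m: A R^(2/3) = 0.5452 — over.
Trying y = 0.904 m: A R^(2/3) = 0.4198 — close enough.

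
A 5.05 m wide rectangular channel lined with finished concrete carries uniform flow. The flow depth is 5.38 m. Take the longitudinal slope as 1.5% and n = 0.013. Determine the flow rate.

Flow area A = b·y = 5.05 × 5.38 = 27.17 m². Wetted perimeter P = b + 2y = 5.05 + 2×5.38 = 15.81 m.
Hydraulic radius R = A/P = 27.17/15.81 = 1.718 m.
Manning's equation: Q = (1/n) A R^(2/3) S^(1/2) = (1/0.013) × 27.17 × 1.718^(2/3) × 0.015^(1/2) = 367 m³/s.

Q = 367 m³/s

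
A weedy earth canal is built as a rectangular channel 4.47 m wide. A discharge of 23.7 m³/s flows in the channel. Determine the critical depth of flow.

For a rectangular channel, critical depth y_c = (q²/g)^(1/3) where q = Q/b = 23.7/4.47 = 5.302 m²/s.
So y_c = (5.302²/9.81)^(1/3) = 1.42 m.

y_c = 1.42 m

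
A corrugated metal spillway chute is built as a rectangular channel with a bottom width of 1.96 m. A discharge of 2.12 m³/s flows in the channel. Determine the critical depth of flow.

y_c = 0.492 m

For a rectangular channel, critical depth y_c = (q²/g)^(1/3) where q = Q/b = 2.12/1.96 = 1.082 m²/s.
So y_c = (1.082²/9.81)^(1/3) = 0.492 m.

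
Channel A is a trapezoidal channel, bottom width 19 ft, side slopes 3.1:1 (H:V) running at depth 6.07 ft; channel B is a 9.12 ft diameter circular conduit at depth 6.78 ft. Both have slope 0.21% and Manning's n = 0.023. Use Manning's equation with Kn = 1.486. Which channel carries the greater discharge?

channel A

Channel A: With bottom width b = 19 ft and side slope z = 3.1: A = (b + zy)y = (19 + 3.1×6.07)×6.07 = 229.5 ft²; P = b + 2y√(1+z²) = 19 + 2×6.07×3.257 = 58.54 ft. Hydraulic radius R = A/P = 229.5/58.54 = 3.921 ft. Q_A = (1.486/0.023)·229.5·3.921^(2/3)·√0.0021 = 1690 ft³/s.
Channel B: For a circular section of diameter D = 9.12 ft at depth y = 6.78 ft, the central angle is θ = 2 arccos(1 − 2y/D) = 4.159 rad. Then A = (D²/8)(θ − sin θ) = 52.08 ft² and P = Dθ/2 = 18.96 ft. Hydraulic radius R = A/P = 52.08/18.96 = 2.746 ft. Q_B = (1.486/0.023)·52.08·2.746^(2/3)·√0.0021 = 302.4 ft³/s.
Q_A = 1690 ft³/s vs Q_B = 302.4 ft³/s, so channel A carries more.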